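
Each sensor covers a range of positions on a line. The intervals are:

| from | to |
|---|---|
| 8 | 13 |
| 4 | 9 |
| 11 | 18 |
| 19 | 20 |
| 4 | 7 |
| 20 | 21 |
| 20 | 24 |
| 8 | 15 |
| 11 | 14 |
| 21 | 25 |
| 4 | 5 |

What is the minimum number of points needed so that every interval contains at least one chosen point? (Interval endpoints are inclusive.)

Sorted: [4,5] [4,7] [4,9] [8,13] [11,14] [8,15] [11,18] [19,20] [20,21] [20,24] [21,25]
{[4,5],[4,7],[4,9]} hit by 5; {[8,13],[11,14],[8,15],[11,18]} hit by 13; {[19,20],[20,21],[20,24]} hit by 20; {[21,25]} hit by 25.
Points: 5, 13, 20, 25 (4 total).

4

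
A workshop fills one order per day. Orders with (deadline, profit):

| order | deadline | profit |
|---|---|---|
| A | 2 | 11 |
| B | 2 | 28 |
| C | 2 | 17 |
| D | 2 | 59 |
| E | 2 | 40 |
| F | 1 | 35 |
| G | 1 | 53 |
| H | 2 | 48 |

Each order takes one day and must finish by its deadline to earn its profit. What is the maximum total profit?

112

Profit order: D=59 G=53 H=48 E=40 F=35 B=28 C=17 A=11
Assign: D→slot 2, G→slot 1, H skipped, E skipped, F skipped, B skipped, C skipped, A skipped.
Slots: [1:G] [2:D]
Profit = 53 + 59 = 112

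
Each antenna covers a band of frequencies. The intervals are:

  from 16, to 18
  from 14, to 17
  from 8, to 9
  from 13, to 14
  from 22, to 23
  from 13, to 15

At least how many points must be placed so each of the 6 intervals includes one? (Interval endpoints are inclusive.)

4

Sort by right endpoint; whenever an interval is uncovered, place a point at its right end.
By right end: [8,9]  [13,14]  [13,15]  [14,17]  [16,18]  [22,23]
[8,9] uncovered → point at 9; [13,14] uncovered → point at 14; [16,18] uncovered → point at 18; [22,23] uncovered → point at 23.
Points: 9, 14, 18, 23 (4 total).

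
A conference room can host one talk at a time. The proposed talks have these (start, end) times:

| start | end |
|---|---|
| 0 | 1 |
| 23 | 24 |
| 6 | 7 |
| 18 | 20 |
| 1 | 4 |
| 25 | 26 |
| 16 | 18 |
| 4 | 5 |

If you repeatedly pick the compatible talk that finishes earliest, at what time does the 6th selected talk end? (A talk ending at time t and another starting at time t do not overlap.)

Greedy by earliest finish: after sorting by end time, pick each interval compatible with the last pick.
Sorted by end: (0,1)  (1,4)  (4,5)  (6,7)  (16,18)  (18,20)  (23,24)  (25,26)
take (0,1); take (1,4); take (4,5); take (6,7); take (16,18); take (18,20); take (23,24); take (25,26).
Selected: (0,1) (1,4) (4,5) (6,7) (16,18) (18,20) (23,24) (25,26)

20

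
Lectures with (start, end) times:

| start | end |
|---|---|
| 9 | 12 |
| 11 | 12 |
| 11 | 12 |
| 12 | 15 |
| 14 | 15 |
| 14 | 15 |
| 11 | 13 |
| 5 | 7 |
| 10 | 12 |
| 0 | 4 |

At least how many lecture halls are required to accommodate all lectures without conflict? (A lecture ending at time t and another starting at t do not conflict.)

Count concurrent intervals with a sweep; the peak is the room count.
Events (time:±→running): 0:+→1 4:-→0 5:+→1 7:-→0 9:+→1 10:+→2 11:+→3 11:+→4 11:+→5 … peak 5.

5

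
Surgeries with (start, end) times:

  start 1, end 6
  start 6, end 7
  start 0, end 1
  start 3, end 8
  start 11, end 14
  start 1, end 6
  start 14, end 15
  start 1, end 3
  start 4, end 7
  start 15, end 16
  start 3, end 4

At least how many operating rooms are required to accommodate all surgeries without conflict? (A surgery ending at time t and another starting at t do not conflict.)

4

Count concurrent intervals with a sweep; the peak is the room count.
Events (time:±→running): 0:+→1 1:-→0 1:+→1 1:+→2 1:+→3 3:-→2 3:+→3 3:+→4 … peak 4.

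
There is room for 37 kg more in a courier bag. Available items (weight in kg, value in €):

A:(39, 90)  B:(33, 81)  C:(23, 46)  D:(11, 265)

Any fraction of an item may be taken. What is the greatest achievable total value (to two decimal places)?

328.82

Ratios (sorted): D 24.09, B 2.45, A 2.31, C 2.00
take D (11 @ 265); take 26/33 of B → 63.82. Capacity used 37/37.
Total value = 328.82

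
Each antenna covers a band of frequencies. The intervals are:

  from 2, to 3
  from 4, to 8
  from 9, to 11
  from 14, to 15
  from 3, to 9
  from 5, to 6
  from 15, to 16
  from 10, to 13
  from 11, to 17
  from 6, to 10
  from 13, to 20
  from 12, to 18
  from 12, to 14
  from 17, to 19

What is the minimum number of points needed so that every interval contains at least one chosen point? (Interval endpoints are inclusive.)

6

Sort by right endpoint; whenever an interval is uncovered, place a point at its right end.
By right end: [2,3]  [5,6]  [4,8]  [3,9]  [6,10]  [9,11]  [10,13]  [12,14]  [14,15]  [15,16]  [11,17]  [12,18]  [17,19]  [13,20]
[2,3] uncovered → point at 3; [5,6] uncovered → point at 6; [9,11] uncovered → point at 11; [12,14] uncovered → point at 14; [15,16] uncovered → point at 16; [17,19] uncovered → point at 19.
Points: 3, 6, 11, 14, 16, 19 (6 total).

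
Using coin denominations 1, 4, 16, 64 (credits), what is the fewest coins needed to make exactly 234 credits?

9

234 = 3×64 + 2×16 + 2×4 + 2×1
Total coins = 3 + 2 + 2 + 2 = 9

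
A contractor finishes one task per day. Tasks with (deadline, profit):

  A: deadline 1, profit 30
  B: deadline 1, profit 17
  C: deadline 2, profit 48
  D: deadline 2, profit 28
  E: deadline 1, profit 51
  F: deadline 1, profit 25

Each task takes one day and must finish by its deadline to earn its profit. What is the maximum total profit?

99

Take jobs in profit order; each goes to the latest open slot no later than its deadline.
Profit order: E=51 C=48 A=30 D=28 F=25 B=17
Assign: E→slot 1, C→slot 2, A skipped, D skipped, F skipped, B skipped.
Slots: [1:E] [2:C]
Profit = 51 + 48 = 99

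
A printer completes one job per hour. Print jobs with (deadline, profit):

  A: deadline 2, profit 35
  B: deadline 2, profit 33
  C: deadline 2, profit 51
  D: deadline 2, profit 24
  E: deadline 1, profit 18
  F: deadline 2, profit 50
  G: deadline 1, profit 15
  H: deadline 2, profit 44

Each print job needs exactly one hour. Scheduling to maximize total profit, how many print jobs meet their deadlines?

2

Sort by profit descending; place each in the latest free slot ≤ its deadline.
By profit: C(d2,51), F(d2,50), H(d2,44), A(d2,35), B(d2,33), D(d2,24), E(d1,18), G(d1,15)
C→slot 2; F→slot 1; H skipped; A skipped; B skipped; D skipped; E skipped; G skipped.
2 of 8 scheduled.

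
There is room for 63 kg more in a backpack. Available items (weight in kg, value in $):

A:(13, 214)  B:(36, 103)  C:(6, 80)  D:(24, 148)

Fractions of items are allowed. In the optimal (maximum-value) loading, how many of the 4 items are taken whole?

Greedy by value/weight ratio, highest first.
Order: A (214/13=16.46) > C (80/6=13.33) > D (148/24=6.17) > B (103/36=2.86)
Fill: take A (13 @ 214) → take C (6 @ 80) → take D (24 @ 148) → take 20/36 of B → 57.22; 63/63 used.
3 item(s) taken whole; one partial (take 20/36 of B).

3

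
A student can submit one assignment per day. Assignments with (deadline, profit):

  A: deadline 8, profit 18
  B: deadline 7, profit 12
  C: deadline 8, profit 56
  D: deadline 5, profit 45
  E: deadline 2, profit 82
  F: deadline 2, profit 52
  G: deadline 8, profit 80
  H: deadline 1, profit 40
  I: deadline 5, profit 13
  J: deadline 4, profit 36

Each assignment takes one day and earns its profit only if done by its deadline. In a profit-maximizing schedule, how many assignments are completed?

8

Take jobs in profit order; each goes to the latest open slot no later than its deadline.
By profit: E(d2,82), G(d8,80), C(d8,56), F(d2,52), D(d5,45), H(d1,40), J(d4,36), A(d8,18), I(d5,13), B(d7,12)
E→slot 2; G→slot 8; C→slot 7; F→slot 1; D→slot 5; H skipped; J→slot 4; A→slot 6; I→slot 3; B skipped.
8 of 10 scheduled.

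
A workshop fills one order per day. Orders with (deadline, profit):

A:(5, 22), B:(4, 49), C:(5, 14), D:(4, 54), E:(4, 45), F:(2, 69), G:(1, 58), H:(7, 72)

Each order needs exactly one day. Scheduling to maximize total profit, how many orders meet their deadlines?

Profit order: H=72 F=69 G=58 D=54 B=49 E=45 A=22 C=14
Assign: H→slot 7, F→slot 2, G→slot 1, D→slot 4, B→slot 3, E skipped, A→slot 5, C skipped.
Slots: [1:G] [2:F] [3:B] [4:D] [5:A] [7:H]
6 of 8 scheduled.

6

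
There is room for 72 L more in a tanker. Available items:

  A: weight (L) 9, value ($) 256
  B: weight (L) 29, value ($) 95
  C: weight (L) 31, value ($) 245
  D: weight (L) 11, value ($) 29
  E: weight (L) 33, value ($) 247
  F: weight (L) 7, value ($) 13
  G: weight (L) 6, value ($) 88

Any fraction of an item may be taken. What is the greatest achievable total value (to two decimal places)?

Greedy by value/weight ratio, highest first.
Ratios (sorted): A 28.44, G 14.67, C 7.90, E 7.48, B 3.28, D 2.64, F 1.86
take A (9 @ 256); take G (6 @ 88); take C (31 @ 245); take 26/33 of E → 194.61. Capacity used 72/72.
Total value = 783.61

783.61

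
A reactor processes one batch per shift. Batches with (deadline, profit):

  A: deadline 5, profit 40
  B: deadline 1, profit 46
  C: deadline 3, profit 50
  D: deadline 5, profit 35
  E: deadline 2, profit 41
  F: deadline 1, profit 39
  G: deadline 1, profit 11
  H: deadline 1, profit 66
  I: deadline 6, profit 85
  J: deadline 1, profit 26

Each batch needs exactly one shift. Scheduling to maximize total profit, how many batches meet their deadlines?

6

By profit: I(d6,85), H(d1,66), C(d3,50), B(d1,46), E(d2,41), A(d5,40), F(d1,39), D(d5,35), J(d1,26), G(d1,11)
I→slot 6; H→slot 1; C→slot 3; B skipped; E→slot 2; A→slot 5; F skipped; D→slot 4; J skipped; G skipped.
6 of 10 scheduled.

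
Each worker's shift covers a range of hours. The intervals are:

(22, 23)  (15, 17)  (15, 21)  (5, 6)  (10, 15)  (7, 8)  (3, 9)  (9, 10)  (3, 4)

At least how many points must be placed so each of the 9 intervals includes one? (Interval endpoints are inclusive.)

6

Sorted: [3,4] [5,6] [7,8] [3,9] [9,10] [10,15] [15,17] [15,21] [22,23]
{[3,4]} hit by 4; {[5,6]} hit by 6; {[7,8],[3,9]} hit by 8; {[9,10],[10,15]} hit by 10; {[15,17],[15,21]} hit by 17; {[22,23]} hit by 23.
Points: 4, 6, 8, 10, 17, 23 (6 total).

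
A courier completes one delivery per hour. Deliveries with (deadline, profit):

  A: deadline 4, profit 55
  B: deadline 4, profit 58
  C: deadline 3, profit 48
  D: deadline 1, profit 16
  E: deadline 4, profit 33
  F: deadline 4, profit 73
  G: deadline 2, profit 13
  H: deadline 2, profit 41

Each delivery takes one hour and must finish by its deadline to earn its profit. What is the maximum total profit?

Sort by profit descending; place each in the latest free slot ≤ its deadline.
By profit: F(d4,73), B(d4,58), A(d4,55), C(d3,48), H(d2,41), E(d4,33), D(d1,16), G(d2,13)
F→slot 4; B→slot 3; A→slot 2; C→slot 1; H skipped; E skipped; D skipped; G skipped.
Profit = 48 + 55 + 58 + 73 = 234

234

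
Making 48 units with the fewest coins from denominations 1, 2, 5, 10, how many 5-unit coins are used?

Greedy: take as many of the largest coin as possible, then repeat with the remainder.
48 = 4×10 + 1×5 + 1×2 + 1×1
Count of 5: 1

1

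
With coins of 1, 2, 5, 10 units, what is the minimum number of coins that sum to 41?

5

Greedy: take as many of the largest coin as possible, then repeat with the remainder.
41 − 4×10→1 − 1×1→0
Total coins = 4 + 1 = 5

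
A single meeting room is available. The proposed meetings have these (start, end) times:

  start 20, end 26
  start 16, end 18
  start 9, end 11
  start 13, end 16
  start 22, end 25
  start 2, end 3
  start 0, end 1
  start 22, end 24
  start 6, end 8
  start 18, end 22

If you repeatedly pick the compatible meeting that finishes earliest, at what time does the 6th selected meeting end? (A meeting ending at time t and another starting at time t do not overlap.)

Sorted by end: (0,1)  (2,3)  (6,8)  (9,11)  (13,16)  (16,18)  (18,22)  (22,24)  (22,25)  (20,26)
take (0,1); take (2,3); take (6,8); take (9,11); take (13,16); take (16,18); take (18,22); take (22,24).
Selected: (0,1) (2,3) (6,8) (9,11) (13,16) (16,18) (18,22) (22,24)

18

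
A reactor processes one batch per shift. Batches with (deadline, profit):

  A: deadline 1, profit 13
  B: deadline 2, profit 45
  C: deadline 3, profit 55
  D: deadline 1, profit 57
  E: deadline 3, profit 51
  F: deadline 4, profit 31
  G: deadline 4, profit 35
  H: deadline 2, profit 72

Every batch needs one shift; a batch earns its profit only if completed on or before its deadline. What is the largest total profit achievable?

Profit order: H=72 D=57 C=55 E=51 B=45 G=35 F=31 A=13
Assign: H→slot 2, D→slot 1, C→slot 3, E skipped, B skipped, G→slot 4, F skipped, A skipped.
Slots: [1:D] [2:H] [3:C] [4:G]
Profit = 57 + 72 + 55 + 35 = 219

219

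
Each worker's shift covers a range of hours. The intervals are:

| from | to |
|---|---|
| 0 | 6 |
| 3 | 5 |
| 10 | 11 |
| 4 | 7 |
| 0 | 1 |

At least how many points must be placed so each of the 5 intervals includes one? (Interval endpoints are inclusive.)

3

Sort by right endpoint; whenever an interval is uncovered, place a point at its right end.
Sorted: [0,1] [3,5] [0,6] [4,7] [10,11]
{[0,1]} hit by 1; {[3,5],[0,6],[4,7]} hit by 5; {[10,11]} hit by 11.
Points: 1, 5, 11 (3 total).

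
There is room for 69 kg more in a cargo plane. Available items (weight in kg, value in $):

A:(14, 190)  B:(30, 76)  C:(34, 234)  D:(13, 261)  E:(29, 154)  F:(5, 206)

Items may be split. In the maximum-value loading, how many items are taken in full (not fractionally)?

Sort by value per unit weight and fill in that order.
Order: F (206/5=41.20) > D (261/13=20.08) > A (190/14=13.57) > C (234/34=6.88) > E (154/29=5.31) > B (76/30=2.53)
Fill: take F (5 @ 206) → take D (13 @ 261) → take A (14 @ 190) → take C (34 @ 234) → take 3/29 of E → 15.93; 69/69 used.
4 item(s) taken whole; one partial (take 3/29 of E).

4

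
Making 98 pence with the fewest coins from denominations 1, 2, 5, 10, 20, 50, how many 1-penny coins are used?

1

Use the largest denomination that fits, subtract, and repeat.
98 = 1×50 + 2×20 + 1×5 + 1×2 + 1×1
Count of 1: 1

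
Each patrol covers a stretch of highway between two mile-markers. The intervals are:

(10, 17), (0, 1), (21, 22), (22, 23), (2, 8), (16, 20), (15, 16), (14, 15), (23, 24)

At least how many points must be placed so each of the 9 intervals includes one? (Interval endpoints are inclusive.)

6

By right end: [0,1]  [2,8]  [14,15]  [15,16]  [10,17]  [16,20]  [21,22]  [22,23]  [23,24]
[0,1] uncovered → point at 1; [2,8] uncovered → point at 8; [14,15] uncovered → point at 15; [16,20] uncovered → point at 20; [21,22] uncovered → point at 22; [23,24] uncovered → point at 24.
Points: 1, 8, 15, 20, 22, 24 (6 total).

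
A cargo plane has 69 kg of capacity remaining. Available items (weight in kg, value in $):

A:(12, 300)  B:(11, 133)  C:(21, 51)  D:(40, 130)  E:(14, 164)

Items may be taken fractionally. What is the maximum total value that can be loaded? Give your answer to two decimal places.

701.00

Order: A (300/12=25.00) > B (133/11=12.09) > E (164/14=11.71) > D (130/40=3.25) > C (51/21=2.43)
Fill: take A (12 @ 300) → take B (11 @ 133) → take E (14 @ 164) → take 32/40 of D → 104.00; 69/69 used.
Total value = 701.00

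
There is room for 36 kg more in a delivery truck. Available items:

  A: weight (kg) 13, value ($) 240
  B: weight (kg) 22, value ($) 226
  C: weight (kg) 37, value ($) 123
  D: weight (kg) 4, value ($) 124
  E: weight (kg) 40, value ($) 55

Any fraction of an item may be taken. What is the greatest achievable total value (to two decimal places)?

Sort by value per unit weight and fill in that order.
Order: D (124/4=31.00) > A (240/13=18.46) > B (226/22=10.27) > C (123/37=3.32) > E (55/40=1.38)
Fill: take D (4 @ 124) → take A (13 @ 240) → take 19/22 of B → 195.18; 36/36 used.
Total value = 559.18

559.18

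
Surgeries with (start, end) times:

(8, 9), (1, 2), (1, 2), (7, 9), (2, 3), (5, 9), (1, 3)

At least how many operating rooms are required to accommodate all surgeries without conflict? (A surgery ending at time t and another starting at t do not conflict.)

Count concurrent intervals with a sweep; the peak is the room count.
starts: [1, 1, 1, 2, 5, 7, 8]
ends:   [2, 2, 3, 3, 9, 9, 9]
s1→1 s1→2 s1→3  — peak 3.

3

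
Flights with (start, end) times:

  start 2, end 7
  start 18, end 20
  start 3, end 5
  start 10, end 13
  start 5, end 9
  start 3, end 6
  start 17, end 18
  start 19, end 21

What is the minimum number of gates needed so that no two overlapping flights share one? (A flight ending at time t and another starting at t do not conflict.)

Count concurrent intervals with a sweep; the peak is the room count.
Events (time:±→running): 2:+→1 3:+→2 3:+→3 … peak 3.

3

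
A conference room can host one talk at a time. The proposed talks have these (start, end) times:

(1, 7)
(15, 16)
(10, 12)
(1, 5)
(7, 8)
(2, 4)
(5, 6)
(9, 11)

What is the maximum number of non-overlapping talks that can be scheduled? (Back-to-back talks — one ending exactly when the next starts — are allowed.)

By end time: (2,4), (1,5), (5,6), (1,7), (7,8), (9,11), (10,12), (15,16).
Pick (2,4); next start ≥ 4 → (5,6); next start ≥ 6 → (7,8); next start ≥ 8 → (9,11); next start ≥ 11 → (15,16).
Selected 5 talks.

5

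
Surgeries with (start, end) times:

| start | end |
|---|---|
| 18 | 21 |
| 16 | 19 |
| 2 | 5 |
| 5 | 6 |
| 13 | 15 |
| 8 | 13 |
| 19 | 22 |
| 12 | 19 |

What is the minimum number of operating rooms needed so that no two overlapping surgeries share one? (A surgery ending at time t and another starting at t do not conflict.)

starts: [2, 5, 8, 12, 13, 16, 18, 19]
ends:   [5, 6, 13, 15, 19, 19, 21, 22]
s2→1 e5→0 s5→1 e6→0 s8→1 s12→2 e13→1 s13→2 e15→1 s16→2 s18→3  — peak 3.

3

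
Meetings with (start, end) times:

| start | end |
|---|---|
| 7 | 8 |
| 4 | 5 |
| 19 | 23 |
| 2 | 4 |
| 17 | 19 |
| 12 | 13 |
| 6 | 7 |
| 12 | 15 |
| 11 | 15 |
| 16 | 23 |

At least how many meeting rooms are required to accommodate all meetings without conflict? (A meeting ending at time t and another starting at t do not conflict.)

The answer is the maximum number of intervals overlapping at any instant.
starts: [2, 4, 6, 7, 11, 12, 12, 16, 17, 19]
ends:   [4, 5, 7, 8, 13, 15, 15, 19, 23, 23]
s2→1 e4→0 s4→1 e5→0 s6→1 e7→0 s7→1 e8→0 s11→1 s12→2 s12→3  — peak 3.

3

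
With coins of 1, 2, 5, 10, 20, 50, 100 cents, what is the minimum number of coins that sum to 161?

4

161 − 1×100→61 − 1×50→11 − 1×10→1 − 1×1→0
Total coins = 1 + 1 + 1 + 1 = 4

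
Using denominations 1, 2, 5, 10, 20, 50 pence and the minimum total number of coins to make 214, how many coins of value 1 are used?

0

214 = 4×50 + 1×10 + 2×2
Count of 1: 0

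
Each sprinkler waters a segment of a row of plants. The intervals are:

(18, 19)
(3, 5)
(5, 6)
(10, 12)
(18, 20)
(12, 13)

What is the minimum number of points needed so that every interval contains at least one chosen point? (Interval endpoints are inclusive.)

3

Process intervals by earliest right end; each time one isn't hit yet, stab at its right endpoint.
Sorted: [3,5] [5,6] [10,12] [12,13] [18,19] [18,20]
{[3,5],[5,6]} hit by 5; {[10,12],[12,13]} hit by 12; {[18,19],[18,20]} hit by 19.
Points: 5, 12, 19 (3 total).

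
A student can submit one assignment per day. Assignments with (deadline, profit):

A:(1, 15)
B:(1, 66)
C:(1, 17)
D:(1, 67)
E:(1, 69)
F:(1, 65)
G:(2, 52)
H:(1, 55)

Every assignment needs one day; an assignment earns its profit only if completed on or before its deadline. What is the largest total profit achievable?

Sort by profit descending; place each in the latest free slot ≤ its deadline.
Profit order: E=69 D=67 B=66 F=65 H=55 G=52 C=17 A=15
Assign: E→slot 1, D skipped, B skipped, F skipped, H skipped, G→slot 2, C skipped, A skipped.
Slots: [1:E] [2:G]
Profit = 69 + 52 = 121

121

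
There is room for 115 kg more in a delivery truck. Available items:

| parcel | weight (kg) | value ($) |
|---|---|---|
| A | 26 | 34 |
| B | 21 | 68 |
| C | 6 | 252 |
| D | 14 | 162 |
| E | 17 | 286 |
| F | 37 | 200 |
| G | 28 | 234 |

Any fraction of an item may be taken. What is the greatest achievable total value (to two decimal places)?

1176.10

Greedy by value/weight ratio, highest first.
Ratios (sorted): C 42.00, E 16.82, D 11.57, G 8.36, F 5.41, B 3.24, A 1.31
take C (6 @ 252); take E (17 @ 286); take D (14 @ 162); take G (28 @ 234); take F (37 @ 200); take 13/21 of B → 42.10. Capacity used 115/115.
Total value = 1176.10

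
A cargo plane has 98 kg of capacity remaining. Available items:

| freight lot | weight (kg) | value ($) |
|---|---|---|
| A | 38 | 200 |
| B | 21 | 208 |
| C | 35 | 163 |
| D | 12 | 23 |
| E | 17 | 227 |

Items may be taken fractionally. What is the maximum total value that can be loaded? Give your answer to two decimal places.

737.46

Sort by value per unit weight and fill in that order.
Order: E (227/17=13.35) > B (208/21=9.90) > A (200/38=5.26) > C (163/35=4.66) > D (23/12=1.92)
Fill: take E (17 @ 227) → take B (21 @ 208) → take A (38 @ 200) → take 22/35 of C → 102.46; 98/98 used.
Total value = 737.46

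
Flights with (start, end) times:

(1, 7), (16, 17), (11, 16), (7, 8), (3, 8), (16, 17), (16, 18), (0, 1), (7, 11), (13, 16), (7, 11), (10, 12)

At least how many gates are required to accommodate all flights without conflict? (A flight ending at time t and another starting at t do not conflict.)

4

Events (time:±→running): 0:+→1 1:-→0 1:+→1 3:+→2 7:-→1 7:+→2 7:+→3 7:+→4 … peak 4.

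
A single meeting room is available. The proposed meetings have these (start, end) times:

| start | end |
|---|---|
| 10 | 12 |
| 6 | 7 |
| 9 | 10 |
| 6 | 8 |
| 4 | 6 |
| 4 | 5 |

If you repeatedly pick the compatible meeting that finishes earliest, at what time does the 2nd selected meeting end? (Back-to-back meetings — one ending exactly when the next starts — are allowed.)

Sorted by end: (4,5)  (4,6)  (6,7)  (6,8)  (9,10)  (10,12)
take (4,5); skip (4,6); take (6,7); take (9,10); take (10,12).
Selected: (4,5) (6,7) (9,10) (10,12)

7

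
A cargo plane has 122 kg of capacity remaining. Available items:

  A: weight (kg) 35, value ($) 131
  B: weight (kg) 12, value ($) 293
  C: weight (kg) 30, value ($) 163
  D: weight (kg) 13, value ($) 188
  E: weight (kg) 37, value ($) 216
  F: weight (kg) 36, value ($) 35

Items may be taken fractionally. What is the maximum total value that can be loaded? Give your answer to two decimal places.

972.29

Ratios (sorted): B 24.42, D 14.46, E 5.84, C 5.43, A 3.74, F 0.97
take B (12 @ 293); take D (13 @ 188); take E (37 @ 216); take C (30 @ 163); take 30/35 of A → 112.29. Capacity used 122/122.
Total value = 972.29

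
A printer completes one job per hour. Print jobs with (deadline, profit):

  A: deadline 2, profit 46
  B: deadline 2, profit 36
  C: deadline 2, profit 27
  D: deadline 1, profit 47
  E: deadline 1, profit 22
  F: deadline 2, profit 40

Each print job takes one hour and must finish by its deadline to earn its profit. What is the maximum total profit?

Profit order: D=47 A=46 F=40 B=36 C=27 E=22
Assign: D→slot 1, A→slot 2, F skipped, B skipped, C skipped, E skipped.
Slots: [1:D] [2:A]
Profit = 47 + 46 = 93

93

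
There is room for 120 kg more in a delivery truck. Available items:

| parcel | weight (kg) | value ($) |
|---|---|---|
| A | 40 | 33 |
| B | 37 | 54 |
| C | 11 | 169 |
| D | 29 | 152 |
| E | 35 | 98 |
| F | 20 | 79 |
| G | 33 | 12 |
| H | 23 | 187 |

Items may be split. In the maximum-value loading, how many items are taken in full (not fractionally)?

Order: C (169/11=15.36) > H (187/23=8.13) > D (152/29=5.24) > F (79/20=3.95) > E (98/35=2.80) > B (54/37=1.46) > A (33/40=0.82) > G (12/33=0.36)
Fill: take C (11 @ 169) → take H (23 @ 187) → take D (29 @ 152) → take F (20 @ 79) → take E (35 @ 98) → take 2/37 of B → 2.92; 120/120 used.
5 item(s) taken whole; one partial (take 2/37 of B).

5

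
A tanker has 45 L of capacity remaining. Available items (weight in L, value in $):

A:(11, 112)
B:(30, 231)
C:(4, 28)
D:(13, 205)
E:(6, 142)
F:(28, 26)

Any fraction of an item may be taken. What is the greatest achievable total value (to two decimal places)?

Sort by value per unit weight and fill in that order.
Order: E (142/6=23.67) > D (205/13=15.77) > A (112/11=10.18) > B (231/30=7.70) > C (28/4=7.00) > F (26/28=0.93)
Fill: take E (6 @ 142) → take D (13 @ 205) → take A (11 @ 112) → take 15/30 of B → 115.50; 45/45 used.
Total value = 574.50

574.50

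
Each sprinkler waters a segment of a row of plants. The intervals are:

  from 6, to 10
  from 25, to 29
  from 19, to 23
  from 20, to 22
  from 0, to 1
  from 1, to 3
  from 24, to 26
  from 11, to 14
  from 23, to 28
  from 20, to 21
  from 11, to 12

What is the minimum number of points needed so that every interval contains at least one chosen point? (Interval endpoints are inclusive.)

Sorted: [0,1] [1,3] [6,10] [11,12] [11,14] [20,21] [20,22] [19,23] [24,26] [23,28] [25,29]
{[0,1],[1,3]} hit by 1; {[6,10]} hit by 10; {[11,12],[11,14]} hit by 12; {[20,21],[20,22],[19,23]} hit by 21; {[24,26],[23,28],[25,29]} hit by 26.
Points: 1, 10, 12, 21, 26 (5 total).

5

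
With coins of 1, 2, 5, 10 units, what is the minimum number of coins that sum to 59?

Greedy: take as many of the largest coin as possible, then repeat with the remainder.
59 = 5×10 + 1×5 + 2×2
Total coins = 5 + 1 + 2 = 8

8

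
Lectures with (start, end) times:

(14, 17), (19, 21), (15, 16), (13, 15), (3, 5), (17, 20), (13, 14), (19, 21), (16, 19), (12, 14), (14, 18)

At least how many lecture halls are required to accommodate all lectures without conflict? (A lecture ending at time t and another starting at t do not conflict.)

Events (time:±→running): 3:+→1 5:-→0 12:+→1 13:+→2 13:+→3 … peak 3.

3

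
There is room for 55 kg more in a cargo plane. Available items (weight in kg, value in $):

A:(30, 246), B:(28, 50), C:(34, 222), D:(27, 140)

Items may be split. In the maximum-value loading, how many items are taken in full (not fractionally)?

Greedy by value/weight ratio, highest first.
Order: A (246/30=8.20) > C (222/34=6.53) > D (140/27=5.19) > B (50/28=1.79)
Fill: take A (30 @ 246) → take 25/34 of C → 163.24; 55/55 used.
1 item(s) taken whole; one partial (take 25/34 of C).

1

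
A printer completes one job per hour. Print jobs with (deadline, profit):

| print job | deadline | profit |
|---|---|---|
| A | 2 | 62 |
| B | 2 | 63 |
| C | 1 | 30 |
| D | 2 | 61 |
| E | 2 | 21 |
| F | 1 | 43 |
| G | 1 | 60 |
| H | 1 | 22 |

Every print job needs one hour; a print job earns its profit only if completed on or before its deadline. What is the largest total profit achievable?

Profit order: B=63 A=62 D=61 G=60 F=43 C=30 H=22 E=21
Assign: B→slot 2, A→slot 1, D skipped, G skipped, F skipped, C skipped, H skipped, E skipped.
Slots: [1:A] [2:B]
Profit = 62 + 63 = 125

125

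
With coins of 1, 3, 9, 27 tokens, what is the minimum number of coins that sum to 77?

7

Use the largest denomination that fits, subtract, and repeat.
77 = 2×27 + 2×9 + 1×3 + 2×1
Total coins = 2 + 2 + 1 + 2 = 7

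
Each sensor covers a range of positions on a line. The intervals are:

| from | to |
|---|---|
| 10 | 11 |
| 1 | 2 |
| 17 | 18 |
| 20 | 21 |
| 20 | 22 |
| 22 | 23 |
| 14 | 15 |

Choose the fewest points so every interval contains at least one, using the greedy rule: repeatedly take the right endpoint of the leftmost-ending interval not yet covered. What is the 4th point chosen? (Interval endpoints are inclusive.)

18

Sorted: [1,2] [10,11] [14,15] [17,18] [20,21] [20,22] [22,23]
{[1,2]} hit by 2; {[10,11]} hit by 11; {[14,15]} hit by 15; {[17,18]} hit by 18; {[20,21],[20,22]} hit by 21; {[22,23]} hit by 23.
Points: 2, 11, 15, 18, 21, 23 (6 total).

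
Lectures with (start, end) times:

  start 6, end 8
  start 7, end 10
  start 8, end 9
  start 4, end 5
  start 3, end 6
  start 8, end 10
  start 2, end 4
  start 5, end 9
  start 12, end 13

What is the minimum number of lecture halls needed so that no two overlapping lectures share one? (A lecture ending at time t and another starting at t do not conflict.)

4

The answer is the maximum number of intervals overlapping at any instant.
Events (time:±→running): 2:+→1 3:+→2 4:-→1 4:+→2 5:-→1 5:+→2 6:-→1 6:+→2 7:+→3 8:-→2 8:+→3 8:+→4 … peak 4.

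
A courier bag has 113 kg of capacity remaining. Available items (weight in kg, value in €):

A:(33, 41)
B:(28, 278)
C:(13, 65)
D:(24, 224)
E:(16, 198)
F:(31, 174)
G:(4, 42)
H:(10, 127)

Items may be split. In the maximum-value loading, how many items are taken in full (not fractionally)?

6

Order: H (127/10=12.70) > E (198/16=12.38) > G (42/4=10.50) > B (278/28=9.93) > D (224/24=9.33) > F (174/31=5.61) > C (65/13=5.00) > A (41/33=1.24)
Fill: take H (10 @ 127) → take E (16 @ 198) → take G (4 @ 42) → take B (28 @ 278) → take D (24 @ 224) → take F (31 @ 174); 113/113 used.
6 item(s) taken whole.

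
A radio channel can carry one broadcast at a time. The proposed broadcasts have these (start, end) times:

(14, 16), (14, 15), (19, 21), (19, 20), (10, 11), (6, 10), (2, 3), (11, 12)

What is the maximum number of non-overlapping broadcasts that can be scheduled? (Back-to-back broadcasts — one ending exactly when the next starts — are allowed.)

6

By end time: (2,3), (6,10), (10,11), (11,12), (14,15), (14,16), (19,20), (19,21).
Pick (2,3); next start ≥ 3 → (6,10); next start ≥ 10 → (10,11); next start ≥ 11 → (11,12); next start ≥ 12 → (14,15); next start ≥ 15 → (19,20).
Selected 6 broadcasts.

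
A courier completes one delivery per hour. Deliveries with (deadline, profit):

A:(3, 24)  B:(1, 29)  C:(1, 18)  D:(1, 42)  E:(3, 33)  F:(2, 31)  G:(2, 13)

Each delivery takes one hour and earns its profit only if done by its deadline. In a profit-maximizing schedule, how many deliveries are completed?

3

Profit order: D=42 E=33 F=31 B=29 A=24 C=18 G=13
Assign: D→slot 1, E→slot 3, F→slot 2, B skipped, A skipped, C skipped, G skipped.
Slots: [1:D] [2:F] [3:E]
3 of 7 scheduled.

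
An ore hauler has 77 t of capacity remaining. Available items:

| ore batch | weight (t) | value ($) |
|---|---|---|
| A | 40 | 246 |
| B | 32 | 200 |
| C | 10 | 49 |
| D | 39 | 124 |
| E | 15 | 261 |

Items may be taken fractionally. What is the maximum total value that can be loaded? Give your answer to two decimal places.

Order: E (261/15=17.40) > B (200/32=6.25) > A (246/40=6.15) > C (49/10=4.90) > D (124/39=3.18)
Fill: take E (15 @ 261) → take B (32 @ 200) → take 30/40 of A → 184.50; 77/77 used.
Total value = 645.50

645.50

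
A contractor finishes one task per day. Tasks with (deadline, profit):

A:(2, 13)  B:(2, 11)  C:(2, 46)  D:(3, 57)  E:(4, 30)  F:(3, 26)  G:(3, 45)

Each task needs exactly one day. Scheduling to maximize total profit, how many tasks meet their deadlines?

4

Take jobs in profit order; each goes to the latest open slot no later than its deadline.
By profit: D(d3,57), C(d2,46), G(d3,45), E(d4,30), F(d3,26), A(d2,13), B(d2,11)
D→slot 3; C→slot 2; G→slot 1; E→slot 4; F skipped; A skipped; B skipped.
4 of 7 scheduled.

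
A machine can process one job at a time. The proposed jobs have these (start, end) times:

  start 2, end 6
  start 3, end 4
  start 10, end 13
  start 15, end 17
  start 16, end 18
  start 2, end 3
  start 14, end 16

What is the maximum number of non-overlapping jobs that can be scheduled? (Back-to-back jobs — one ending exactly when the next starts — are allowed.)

5

Sorted by end: (2,3)  (3,4)  (2,6)  (10,13)  (14,16)  (15,17)  (16,18)
take (2,3); take (3,4); take (10,13); take (14,16); skip (15,17); take (16,18).
Selected 5 jobs.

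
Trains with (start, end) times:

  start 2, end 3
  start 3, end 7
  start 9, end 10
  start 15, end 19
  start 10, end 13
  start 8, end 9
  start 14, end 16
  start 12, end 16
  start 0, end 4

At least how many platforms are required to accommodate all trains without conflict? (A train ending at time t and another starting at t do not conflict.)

Count concurrent intervals with a sweep; the peak is the room count.
starts: [0, 2, 3, 8, 9, 10, 12, 14, 15]
ends:   [3, 4, 7, 9, 10, 13, 16, 16, 19]
s0→1 s2→2 e3→1 s3→2 e4→1 e7→0 s8→1 e9→0 s9→1 e10→0 s10→1 s12→2 e13→1 s14→2 s15→3  — peak 3.

3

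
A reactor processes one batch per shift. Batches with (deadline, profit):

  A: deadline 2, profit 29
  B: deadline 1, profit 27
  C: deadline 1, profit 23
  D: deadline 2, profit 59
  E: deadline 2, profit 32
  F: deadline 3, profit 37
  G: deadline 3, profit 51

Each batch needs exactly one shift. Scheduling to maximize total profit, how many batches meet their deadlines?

3

Profit order: D=59 G=51 F=37 E=32 A=29 B=27 C=23
Assign: D→slot 2, G→slot 3, F→slot 1, E skipped, A skipped, B skipped, C skipped.
Slots: [1:F] [2:D] [3:G]
3 of 7 scheduled.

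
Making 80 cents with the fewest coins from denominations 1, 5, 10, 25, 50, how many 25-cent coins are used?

1

Greedy: take as many of the largest coin as possible, then repeat with the remainder.
80 = 1×50 + 1×25 + 1×5
Count of 25: 1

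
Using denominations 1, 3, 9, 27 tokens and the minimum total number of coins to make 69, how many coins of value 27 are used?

Use the largest denomination that fits, subtract, and repeat.
69 − 2×27→15 − 1×9→6 − 2×3→0
Count of 27: 2

2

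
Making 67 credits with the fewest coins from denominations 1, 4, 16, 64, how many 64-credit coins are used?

67 = 1×64 + 3×1
Count of 64: 1

1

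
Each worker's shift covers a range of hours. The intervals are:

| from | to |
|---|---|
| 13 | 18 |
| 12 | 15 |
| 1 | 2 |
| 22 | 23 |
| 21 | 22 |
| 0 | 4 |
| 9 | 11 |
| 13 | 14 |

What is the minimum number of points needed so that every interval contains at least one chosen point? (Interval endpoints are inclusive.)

4

Sorted: [1,2] [0,4] [9,11] [13,14] [12,15] [13,18] [21,22] [22,23]
{[1,2],[0,4]} hit by 2; {[9,11]} hit by 11; {[13,14],[12,15],[13,18]} hit by 14; {[21,22],[22,23]} hit by 22.
Points: 2, 11, 14, 22 (4 total).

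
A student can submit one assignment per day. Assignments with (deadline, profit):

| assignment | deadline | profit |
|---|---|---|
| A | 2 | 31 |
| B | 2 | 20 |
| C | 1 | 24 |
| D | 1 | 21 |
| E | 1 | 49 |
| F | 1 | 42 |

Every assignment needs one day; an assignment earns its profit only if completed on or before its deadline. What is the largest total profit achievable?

80

Sort by profit descending; place each in the latest free slot ≤ its deadline.
By profit: E(d1,49), F(d1,42), A(d2,31), C(d1,24), D(d1,21), B(d2,20)
E→slot 1; F skipped; A→slot 2; C skipped; D skipped; B skipped.
Profit = 49 + 31 = 80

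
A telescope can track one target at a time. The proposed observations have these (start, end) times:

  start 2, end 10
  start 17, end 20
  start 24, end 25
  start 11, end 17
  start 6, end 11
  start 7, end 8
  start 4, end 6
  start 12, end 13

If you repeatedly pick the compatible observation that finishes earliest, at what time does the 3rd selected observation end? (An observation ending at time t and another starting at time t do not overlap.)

Sort by end time and greedily take each interval whose start is ≥ the last chosen end.
By end time: (4,6), (7,8), (2,10), (6,11), (12,13), (11,17), (17,20), (24,25).
Pick (4,6); next start ≥ 6 → (7,8); next start ≥ 8 → (12,13); next start ≥ 13 → (17,20); next start ≥ 20 → (24,25).
Selected: (4,6) (7,8) (12,13) (17,20) (24,25)

13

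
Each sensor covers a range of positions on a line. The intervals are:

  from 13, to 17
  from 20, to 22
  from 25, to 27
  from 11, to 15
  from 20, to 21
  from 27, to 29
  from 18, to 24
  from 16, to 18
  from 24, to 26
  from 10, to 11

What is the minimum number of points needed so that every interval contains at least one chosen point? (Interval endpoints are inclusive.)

5

Sort by right endpoint; whenever an interval is uncovered, place a point at its right end.
By right end: [10,11]  [11,15]  [13,17]  [16,18]  [20,21]  [20,22]  [18,24]  [24,26]  [25,27]  [27,29]
[10,11] uncovered → point at 11; [13,17] uncovered → point at 17; [20,21] uncovered → point at 21; [24,26] uncovered → point at 26; [27,29] uncovered → point at 29.
Points: 11, 17, 21, 26, 29 (5 total).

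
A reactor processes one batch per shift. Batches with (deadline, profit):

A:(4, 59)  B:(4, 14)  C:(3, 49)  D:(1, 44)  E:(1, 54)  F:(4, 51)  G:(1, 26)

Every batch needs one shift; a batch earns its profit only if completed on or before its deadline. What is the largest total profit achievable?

213

Take jobs in profit order; each goes to the latest open slot no later than its deadline.
Profit order: A=59 E=54 F=51 C=49 D=44 G=26 B=14
Assign: A→slot 4, E→slot 1, F→slot 3, C→slot 2, D skipped, G skipped, B skipped.
Slots: [1:E] [2:C] [3:F] [4:A]
Profit = 54 + 49 + 51 + 59 = 213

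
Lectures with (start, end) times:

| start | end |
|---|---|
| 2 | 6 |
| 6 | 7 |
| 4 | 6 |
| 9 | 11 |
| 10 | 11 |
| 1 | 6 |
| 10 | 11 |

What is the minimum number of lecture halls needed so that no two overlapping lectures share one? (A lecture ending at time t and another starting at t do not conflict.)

3

Events (time:±→running): 1:+→1 2:+→2 4:+→3 … peak 3.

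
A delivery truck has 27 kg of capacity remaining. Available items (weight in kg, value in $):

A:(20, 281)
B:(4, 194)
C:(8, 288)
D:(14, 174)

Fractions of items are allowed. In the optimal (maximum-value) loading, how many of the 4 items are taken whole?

2

Sort by value per unit weight and fill in that order.
Order: B (194/4=48.50) > C (288/8=36.00) > A (281/20=14.05) > D (174/14=12.43)
Fill: take B (4 @ 194) → take C (8 @ 288) → take 15/20 of A → 210.75; 27/27 used.
2 item(s) taken whole; one partial (take 15/20 of A).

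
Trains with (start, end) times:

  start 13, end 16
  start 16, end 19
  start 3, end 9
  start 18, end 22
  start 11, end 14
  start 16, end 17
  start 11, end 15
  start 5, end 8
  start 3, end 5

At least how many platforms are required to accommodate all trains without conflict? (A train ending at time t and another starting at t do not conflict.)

3

The answer is the maximum number of intervals overlapping at any instant.
starts: [3, 3, 5, 11, 11, 13, 16, 16, 18]
ends:   [5, 8, 9, 14, 15, 16, 17, 19, 22]
s3→1 s3→2 e5→1 s5→2 e8→1 e9→0 s11→1 s11→2 s13→3  — peak 3.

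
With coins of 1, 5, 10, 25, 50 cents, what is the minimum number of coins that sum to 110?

3

Greedy: take as many of the largest coin as possible, then repeat with the remainder.
110 − 2×50→10 − 1×10→0
Total coins = 2 + 1 = 3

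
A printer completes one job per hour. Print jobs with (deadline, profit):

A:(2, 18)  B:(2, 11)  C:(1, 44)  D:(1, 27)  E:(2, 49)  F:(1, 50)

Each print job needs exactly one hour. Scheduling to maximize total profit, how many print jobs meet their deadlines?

Sort by profit descending; place each in the latest free slot ≤ its deadline.
Profit order: F=50 E=49 C=44 D=27 A=18 B=11
Assign: F→slot 1, E→slot 2, C skipped, D skipped, A skipped, B skipped.
Slots: [1:F] [2:E]
2 of 6 scheduled.

2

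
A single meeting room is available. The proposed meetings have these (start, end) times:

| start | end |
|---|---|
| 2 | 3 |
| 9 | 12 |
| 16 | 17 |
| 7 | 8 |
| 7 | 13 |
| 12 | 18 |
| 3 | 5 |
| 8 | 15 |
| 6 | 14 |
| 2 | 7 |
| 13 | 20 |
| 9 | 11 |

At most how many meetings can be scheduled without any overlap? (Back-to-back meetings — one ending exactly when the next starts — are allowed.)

5

Greedy by earliest finish: after sorting by end time, pick each interval compatible with the last pick.
By end time: (2,3), (3,5), (2,7), (7,8), (9,11), (9,12), (7,13), (6,14), (8,15), (16,17), (12,18), (13,20).
Pick (2,3); next start ≥ 3 → (3,5); next start ≥ 5 → (7,8); next start ≥ 8 → (9,11); next start ≥ 11 → (16,17).
Selected 5 meetings.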